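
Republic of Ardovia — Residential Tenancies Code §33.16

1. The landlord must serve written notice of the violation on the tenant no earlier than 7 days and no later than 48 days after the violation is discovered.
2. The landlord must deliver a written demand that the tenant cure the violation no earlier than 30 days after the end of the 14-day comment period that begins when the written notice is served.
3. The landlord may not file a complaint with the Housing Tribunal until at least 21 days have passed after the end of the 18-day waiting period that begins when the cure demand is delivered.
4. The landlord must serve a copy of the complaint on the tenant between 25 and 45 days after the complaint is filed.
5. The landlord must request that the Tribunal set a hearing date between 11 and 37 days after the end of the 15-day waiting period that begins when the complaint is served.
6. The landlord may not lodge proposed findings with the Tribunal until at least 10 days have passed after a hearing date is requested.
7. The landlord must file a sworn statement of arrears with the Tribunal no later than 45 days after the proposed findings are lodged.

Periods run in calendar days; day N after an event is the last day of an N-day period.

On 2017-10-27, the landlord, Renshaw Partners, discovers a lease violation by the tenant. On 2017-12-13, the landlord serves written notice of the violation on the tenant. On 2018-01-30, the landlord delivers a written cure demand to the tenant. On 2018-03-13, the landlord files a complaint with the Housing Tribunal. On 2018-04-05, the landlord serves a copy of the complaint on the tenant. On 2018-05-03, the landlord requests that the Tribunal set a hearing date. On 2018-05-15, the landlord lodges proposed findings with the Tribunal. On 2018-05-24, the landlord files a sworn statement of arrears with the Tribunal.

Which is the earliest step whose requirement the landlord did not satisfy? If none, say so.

Step 1: the window is 7–48 days after 2017-10-27 (when the violation is discovered), so 2017-11-03 through 2017-12-14; 2017-12-13 falls inside that range.
Step 2: the earliest permitted date is 30 days after 2017-12-27 (end of the 14-day comment period, which began when the written notice is served on 2017-12-13), i.e. 2018-01-26; 2018-01-30 is on or after that date.
Step 3: the earliest permitted date is 21 days after 2018-02-17 (end of the 18-day waiting period, which began when the cure demand is delivered on 2018-01-30), i.e. 2018-03-10; done 2018-03-13, after the minimum wait.
Step 4: the window is 25–45 days after 2018-03-13 (when the complaint is filed), so 2018-04-07 through 2018-04-27; done 2018-04-05 — 2 days before the window opened.

Step 4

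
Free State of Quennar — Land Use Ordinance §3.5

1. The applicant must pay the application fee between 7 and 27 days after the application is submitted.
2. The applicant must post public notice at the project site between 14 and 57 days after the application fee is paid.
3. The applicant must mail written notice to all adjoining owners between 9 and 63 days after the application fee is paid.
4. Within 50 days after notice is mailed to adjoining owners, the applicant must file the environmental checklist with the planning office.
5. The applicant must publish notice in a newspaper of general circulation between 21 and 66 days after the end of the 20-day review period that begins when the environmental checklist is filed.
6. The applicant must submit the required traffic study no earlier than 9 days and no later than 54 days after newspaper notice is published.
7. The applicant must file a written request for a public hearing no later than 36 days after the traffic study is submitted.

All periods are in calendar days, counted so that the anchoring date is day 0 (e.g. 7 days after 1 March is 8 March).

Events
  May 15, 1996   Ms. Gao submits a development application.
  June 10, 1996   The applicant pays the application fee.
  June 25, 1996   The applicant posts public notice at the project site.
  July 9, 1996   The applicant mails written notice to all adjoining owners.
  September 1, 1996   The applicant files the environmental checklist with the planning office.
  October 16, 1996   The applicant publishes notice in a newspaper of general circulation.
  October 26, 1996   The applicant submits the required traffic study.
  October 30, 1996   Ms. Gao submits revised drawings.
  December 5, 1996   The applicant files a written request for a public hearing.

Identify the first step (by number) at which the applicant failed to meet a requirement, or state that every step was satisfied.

Step 1: the window is 7–27 days after May 15, 1996 (when the application is submitted), so May 22, 1996 through June 11, 1996; June 10, 1996 falls inside that range.
Step 2: the window is 14–57 days after June 10, 1996 (when the application fee is paid), so June 24, 1996 through August 6, 1996; done June 25, 1996 — within the window.
Step 3: the window is 9–63 days after June 10, 1996 (when the application fee is paid), so June 19, 1996 through August 12, 1996; done July 9, 1996, which is between those dates.
Step 4: 50 days after July 9, 1996 (when notice is mailed to adjoining owners) is August 28, 1996; September 1, 1996 misses that deadline by 4 days.

Step 4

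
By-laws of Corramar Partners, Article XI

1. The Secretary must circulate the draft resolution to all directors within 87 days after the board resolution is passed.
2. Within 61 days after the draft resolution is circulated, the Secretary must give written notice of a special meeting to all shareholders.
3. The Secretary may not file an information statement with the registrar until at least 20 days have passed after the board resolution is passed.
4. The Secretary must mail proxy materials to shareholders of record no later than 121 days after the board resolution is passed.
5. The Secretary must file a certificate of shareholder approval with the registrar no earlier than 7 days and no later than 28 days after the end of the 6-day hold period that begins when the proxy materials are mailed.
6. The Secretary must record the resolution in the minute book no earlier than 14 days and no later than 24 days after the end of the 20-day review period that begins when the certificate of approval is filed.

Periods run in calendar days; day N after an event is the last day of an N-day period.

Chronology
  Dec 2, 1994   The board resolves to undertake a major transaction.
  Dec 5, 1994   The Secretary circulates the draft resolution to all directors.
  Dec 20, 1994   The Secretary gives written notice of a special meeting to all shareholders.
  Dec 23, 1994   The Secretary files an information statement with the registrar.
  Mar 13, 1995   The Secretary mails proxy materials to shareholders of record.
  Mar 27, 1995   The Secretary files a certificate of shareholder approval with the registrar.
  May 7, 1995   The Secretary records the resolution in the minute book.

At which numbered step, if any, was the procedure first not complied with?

Step 1 — counting 87 days from Dec 2, 1994 (when the board resolution is passed) gives a deadline of Feb 27, 1995; Dec 5, 1994 is within that limit.
Step 2 — counting 61 days from Dec 5, 1994 (when the draft resolution is circulated) gives a deadline of Feb 4, 1995; done Dec 20, 1994 — timely.
Step 3 — must wait 20 days from Dec 2, 1994 (when the board resolution is passed), so not before Dec 22, 1994; done Dec 23, 1994, after the minimum wait.
Step 4 — counting 121 days from Dec 2, 1994 (when the board resolution is passed) gives a deadline of Apr 2, 1995; Mar 13, 1995 is within that limit.
Step 5 — 7 and 28 days from Mar 19, 1995 (end of the 6-day hold period, which began when the proxy materials are mailed on Mar 13, 1995) are Mar 26, 1995 and Apr 16, 1995 respectively; done Mar 27, 1995, which is between those dates.
Step 6 — 14 and 24 days from Apr 16, 1995 (end of the 20-day review period, which began when the certificate of approval is filed on Mar 27, 1995) are Apr 30, 1995 and May 10, 1995 respectively; done May 7, 1995 — within the window.

None — every step was satisfied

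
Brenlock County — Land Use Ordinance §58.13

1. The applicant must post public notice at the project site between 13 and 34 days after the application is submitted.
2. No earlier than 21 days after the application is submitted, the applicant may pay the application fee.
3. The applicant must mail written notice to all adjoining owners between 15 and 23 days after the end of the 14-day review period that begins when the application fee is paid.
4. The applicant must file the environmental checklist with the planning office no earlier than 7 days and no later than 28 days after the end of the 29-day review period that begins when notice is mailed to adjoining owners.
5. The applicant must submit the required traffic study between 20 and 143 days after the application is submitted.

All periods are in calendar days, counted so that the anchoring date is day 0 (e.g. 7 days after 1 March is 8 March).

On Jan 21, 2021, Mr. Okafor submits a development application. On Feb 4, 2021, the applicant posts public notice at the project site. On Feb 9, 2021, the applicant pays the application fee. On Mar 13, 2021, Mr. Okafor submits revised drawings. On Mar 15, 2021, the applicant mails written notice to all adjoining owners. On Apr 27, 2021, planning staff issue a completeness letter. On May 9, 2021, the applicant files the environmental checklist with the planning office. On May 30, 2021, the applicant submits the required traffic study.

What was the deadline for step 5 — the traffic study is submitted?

Jun 13, 2021

Step 5 runs from Jan 21, 2021, when the application is submitted. The window is 20–143 days after Jan 21, 2021; it closes on Jun 13, 2021.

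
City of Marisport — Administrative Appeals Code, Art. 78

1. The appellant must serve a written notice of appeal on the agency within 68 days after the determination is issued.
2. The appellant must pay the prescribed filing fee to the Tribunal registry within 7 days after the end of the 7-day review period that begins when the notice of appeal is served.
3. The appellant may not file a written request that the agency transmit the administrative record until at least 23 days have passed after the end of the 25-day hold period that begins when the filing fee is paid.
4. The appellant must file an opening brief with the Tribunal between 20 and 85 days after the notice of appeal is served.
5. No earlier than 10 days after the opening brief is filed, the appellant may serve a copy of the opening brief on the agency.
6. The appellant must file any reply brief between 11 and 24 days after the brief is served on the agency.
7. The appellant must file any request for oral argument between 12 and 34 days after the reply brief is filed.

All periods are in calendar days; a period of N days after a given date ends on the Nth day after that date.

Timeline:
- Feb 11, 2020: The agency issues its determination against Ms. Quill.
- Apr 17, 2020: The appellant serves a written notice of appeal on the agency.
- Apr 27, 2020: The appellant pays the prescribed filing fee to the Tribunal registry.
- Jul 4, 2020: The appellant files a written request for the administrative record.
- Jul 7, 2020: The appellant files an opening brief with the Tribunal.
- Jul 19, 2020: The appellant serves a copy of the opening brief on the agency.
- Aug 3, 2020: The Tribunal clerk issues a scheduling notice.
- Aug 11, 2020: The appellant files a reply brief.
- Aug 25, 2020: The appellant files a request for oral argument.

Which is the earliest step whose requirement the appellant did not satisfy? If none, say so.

None — every step was satisfied

Step 1 — counting 68 days from Feb 11, 2020 (when the determination is issued) gives a deadline of Apr 19, 2020; completed Apr 17, 2020, before the deadline.
Step 2 — counting 7 days from Apr 24, 2020 (end of the 7-day review period, which began when the notice of appeal is served on Apr 17, 2020) gives a deadline of May 1, 2020; done Apr 27, 2020 — timely.
Step 3 — must wait 23 days from May 22, 2020 (end of the 25-day hold period, which began when the filing fee is paid on Apr 27, 2020), so not before Jun 14, 2020; Jul 4, 2020 is on or after that date.
Step 4 — 20 and 85 days from Apr 17, 2020 (when the notice of appeal is served) are May 7, 2020 and Jul 11, 2020 respectively; done Jul 7, 2020 — within the window.
Step 5 — must wait 10 days from Jul 7, 2020 (when the opening brief is filed), so not before Jul 17, 2020; Jul 19, 2020 is on or after that date.
Step 6 — 11 and 24 days from Jul 19, 2020 (when the brief is served on the agency) are Jul 30, 2020 and Aug 12, 2020 respectively; done Aug 11, 2020 — within the window.
Step 7 — 12 and 34 days from Aug 11, 2020 (when the reply brief is filed) are Aug 23, 2020 and Sep 14, 2020 respectively; done Aug 25, 2020, which is between those dates.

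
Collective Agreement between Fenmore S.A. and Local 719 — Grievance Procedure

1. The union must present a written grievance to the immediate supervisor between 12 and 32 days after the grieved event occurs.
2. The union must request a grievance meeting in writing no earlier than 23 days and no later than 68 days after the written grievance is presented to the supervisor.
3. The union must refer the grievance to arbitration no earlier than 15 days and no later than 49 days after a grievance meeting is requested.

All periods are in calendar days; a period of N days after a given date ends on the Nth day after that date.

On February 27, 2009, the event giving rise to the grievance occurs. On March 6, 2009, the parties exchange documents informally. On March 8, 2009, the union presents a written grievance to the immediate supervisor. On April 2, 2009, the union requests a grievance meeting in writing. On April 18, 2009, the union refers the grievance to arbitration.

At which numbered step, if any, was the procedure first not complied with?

Step 1

Step 1: the window is 12–32 days after February 27, 2009 (when the grieved event occurs), so March 11, 2009 through March 31, 2009; done March 8, 2009 — 3 days before the window opened.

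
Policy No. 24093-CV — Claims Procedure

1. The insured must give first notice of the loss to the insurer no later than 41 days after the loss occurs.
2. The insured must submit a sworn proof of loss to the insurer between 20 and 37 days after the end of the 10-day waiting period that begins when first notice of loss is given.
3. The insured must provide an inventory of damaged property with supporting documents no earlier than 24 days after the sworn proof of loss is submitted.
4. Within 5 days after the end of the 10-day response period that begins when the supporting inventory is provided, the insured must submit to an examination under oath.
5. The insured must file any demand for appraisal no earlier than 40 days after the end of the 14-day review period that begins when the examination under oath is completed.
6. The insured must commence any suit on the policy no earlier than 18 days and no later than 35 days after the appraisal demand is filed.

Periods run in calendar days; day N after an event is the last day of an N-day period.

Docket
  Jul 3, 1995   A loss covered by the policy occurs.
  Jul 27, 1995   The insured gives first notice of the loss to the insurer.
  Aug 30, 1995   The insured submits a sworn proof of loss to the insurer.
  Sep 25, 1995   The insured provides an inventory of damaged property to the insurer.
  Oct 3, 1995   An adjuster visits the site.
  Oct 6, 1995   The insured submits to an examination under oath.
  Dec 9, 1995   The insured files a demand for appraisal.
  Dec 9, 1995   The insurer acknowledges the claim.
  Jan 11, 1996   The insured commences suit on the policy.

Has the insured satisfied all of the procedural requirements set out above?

(1) due by Jul 3, 1995 + 41 days = Aug 13, 1995; completed Jul 27, 1995, before the deadline.
(2) the permitted window runs from Aug 6, 1995 + 20 = Aug 26, 1995 to Aug 6, 1995 + 37 = Sep 12, 1995; done Aug 30, 1995 — within the window.
(3) permitted from Aug 30, 1995 + 24 days = Sep 23, 1995 onward; done Sep 25, 1995, after the minimum wait.
(4) due by Oct 5, 1995 + 5 days = Oct 10, 1995; done Oct 6, 1995 — timely.
(5) permitted from Oct 20, 1995 + 40 days = Nov 29, 1995 onward; done Dec 9, 1995 — permitted.
(6) the permitted window runs from Dec 9, 1995 + 18 = Dec 27, 1995 to Dec 9, 1995 + 35 = Jan 13, 1996; Jan 11, 1996 falls inside that range.

Yes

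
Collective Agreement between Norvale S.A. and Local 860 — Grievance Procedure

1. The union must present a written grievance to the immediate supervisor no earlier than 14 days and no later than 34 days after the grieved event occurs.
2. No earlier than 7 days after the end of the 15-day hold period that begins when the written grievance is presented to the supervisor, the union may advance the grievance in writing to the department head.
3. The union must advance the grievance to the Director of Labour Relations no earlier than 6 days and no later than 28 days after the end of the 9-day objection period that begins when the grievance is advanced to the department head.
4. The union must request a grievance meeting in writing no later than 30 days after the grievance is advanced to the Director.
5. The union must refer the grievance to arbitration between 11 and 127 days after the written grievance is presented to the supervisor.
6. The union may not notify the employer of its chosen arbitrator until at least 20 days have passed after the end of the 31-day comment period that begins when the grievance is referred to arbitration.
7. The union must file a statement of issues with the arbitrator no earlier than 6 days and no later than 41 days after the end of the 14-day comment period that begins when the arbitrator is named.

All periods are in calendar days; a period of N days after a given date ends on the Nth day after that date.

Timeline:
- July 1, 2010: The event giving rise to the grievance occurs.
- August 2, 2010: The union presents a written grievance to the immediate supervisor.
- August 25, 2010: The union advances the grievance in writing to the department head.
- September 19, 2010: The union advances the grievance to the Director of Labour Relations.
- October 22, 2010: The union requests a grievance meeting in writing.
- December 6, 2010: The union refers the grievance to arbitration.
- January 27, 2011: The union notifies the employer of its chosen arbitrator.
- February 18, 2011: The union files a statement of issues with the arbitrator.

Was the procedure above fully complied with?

No

Step 1 — 14 and 34 days from July 1, 2010 (when the grieved event occurs) are July 15, 2010 and August 4, 2010 respectively; done August 2, 2010, which is between those dates.
Step 2 — must wait 7 days from August 17, 2010 (end of the 15-day hold period, which began when the written grievance is presented to the supervisor on August 2, 2010), so not before August 24, 2010; done August 25, 2010 — permitted.
Step 3 — 6 and 28 days from September 3, 2010 (end of the 9-day objection period, which began when the grievance is advanced to the department head on August 25, 2010) are September 9, 2010 and October 1, 2010 respectively; done September 19, 2010, which is between those dates.
Step 4 — counting 30 days from September 19, 2010 (when the grievance is advanced to the Director) gives a deadline of October 19, 2010; October 22, 2010 misses that deadline by 3 days.
Later steps need not be reached.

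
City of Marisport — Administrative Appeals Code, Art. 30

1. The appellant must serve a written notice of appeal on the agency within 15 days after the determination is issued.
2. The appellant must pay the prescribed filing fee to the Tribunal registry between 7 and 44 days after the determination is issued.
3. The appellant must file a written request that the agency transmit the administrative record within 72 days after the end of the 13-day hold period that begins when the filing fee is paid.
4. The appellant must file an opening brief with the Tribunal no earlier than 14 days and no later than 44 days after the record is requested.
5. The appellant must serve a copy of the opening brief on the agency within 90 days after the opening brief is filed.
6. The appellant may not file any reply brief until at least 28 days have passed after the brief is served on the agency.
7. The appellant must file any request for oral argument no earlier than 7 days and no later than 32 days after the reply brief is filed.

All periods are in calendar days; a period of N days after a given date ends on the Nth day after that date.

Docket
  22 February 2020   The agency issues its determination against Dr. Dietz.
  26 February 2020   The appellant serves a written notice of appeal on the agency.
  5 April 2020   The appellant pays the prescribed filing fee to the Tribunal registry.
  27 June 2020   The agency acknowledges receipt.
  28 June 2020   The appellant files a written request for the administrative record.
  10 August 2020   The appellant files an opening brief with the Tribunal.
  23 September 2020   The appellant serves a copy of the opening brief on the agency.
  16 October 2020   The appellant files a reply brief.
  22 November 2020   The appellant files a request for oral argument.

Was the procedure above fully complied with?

Step 1 — counting 15 days from 22 February 2020 (when the determination is issued) gives a deadline of 8 March 2020; done 26 February 2020 — timely.
Step 2 — 7 and 44 days from 22 February 2020 (when the determination is issued) are 29 February 2020 and 6 April 2020 respectively; done 5 April 2020, which is between those dates.
Step 3 — counting 72 days from 18 April 2020 (end of the 13-day hold period, which began when the filing fee is paid on 5 April 2020) gives a deadline of 29 June 2020; done 28 June 2020 — timely.
Step 4 — 14 and 44 days from 28 June 2020 (when the record is requested) are 12 July 2020 and 11 August 2020 respectively; done 10 August 2020 — within the window.
Step 5 — counting 90 days from 10 August 2020 (when the opening brief is filed) gives a deadline of 8 November 2020; 23 September 2020 is within that limit.
Step 6 — must wait 28 days from 23 September 2020 (when the brief is served on the agency), so not before 21 October 2020; acted on 16 October 2020, 5 days prematurely.

No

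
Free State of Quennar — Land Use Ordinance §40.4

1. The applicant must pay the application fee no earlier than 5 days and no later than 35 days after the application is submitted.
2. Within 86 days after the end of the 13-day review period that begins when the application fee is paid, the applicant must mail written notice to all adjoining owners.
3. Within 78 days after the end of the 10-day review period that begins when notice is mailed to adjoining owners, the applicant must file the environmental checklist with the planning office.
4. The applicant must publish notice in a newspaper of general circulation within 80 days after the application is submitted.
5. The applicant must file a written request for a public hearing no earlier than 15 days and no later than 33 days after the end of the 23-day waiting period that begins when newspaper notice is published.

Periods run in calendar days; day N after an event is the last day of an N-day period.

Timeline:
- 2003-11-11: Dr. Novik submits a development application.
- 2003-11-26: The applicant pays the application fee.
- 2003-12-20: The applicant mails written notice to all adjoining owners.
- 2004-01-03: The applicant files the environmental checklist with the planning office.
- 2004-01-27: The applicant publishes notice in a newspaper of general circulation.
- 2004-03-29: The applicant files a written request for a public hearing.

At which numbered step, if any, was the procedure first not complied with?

Step 5

(1) the permitted window runs from 2003-11-11 + 5 = 2003-11-16 to 2003-11-11 + 35 = 2003-12-16; done 2003-11-26 — within the window.
(2) due by 2003-12-09 + 86 days = 2004-03-04; completed 2003-12-20, before the deadline.
(3) due by 2003-12-30 + 78 days = 2004-03-17; done 2004-01-03 — timely.
(4) due by 2003-11-11 + 80 days = 2004-01-30; done 2004-01-27 — timely.
(5) the permitted window runs from 2004-02-19 + 15 = 2004-03-05 to 2004-02-19 + 33 = 2004-03-23; 2004-03-29 is 6 days past the end of the window.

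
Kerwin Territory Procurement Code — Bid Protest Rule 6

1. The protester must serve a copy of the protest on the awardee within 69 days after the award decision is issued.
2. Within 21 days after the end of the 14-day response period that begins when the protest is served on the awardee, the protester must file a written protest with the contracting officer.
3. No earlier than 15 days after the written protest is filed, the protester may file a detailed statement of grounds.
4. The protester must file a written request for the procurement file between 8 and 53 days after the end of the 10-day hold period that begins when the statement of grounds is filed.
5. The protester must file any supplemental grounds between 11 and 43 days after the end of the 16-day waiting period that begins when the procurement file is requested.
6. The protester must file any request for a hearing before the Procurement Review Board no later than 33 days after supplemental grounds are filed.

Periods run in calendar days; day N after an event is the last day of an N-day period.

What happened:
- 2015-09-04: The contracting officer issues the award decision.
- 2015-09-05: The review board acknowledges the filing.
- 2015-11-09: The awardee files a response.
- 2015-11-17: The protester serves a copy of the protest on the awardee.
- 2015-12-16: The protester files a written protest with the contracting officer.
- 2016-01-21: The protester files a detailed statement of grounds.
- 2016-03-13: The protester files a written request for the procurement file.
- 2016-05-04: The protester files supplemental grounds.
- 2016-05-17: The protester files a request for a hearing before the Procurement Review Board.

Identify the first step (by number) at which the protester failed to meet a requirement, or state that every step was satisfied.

Step 1 — counting 69 days from 2015-09-04 (when the award decision is issued) gives a deadline of 2015-11-12; done 2015-11-17 — 5 days late.
No need to go further; step 1 was not satisfied.

Step 1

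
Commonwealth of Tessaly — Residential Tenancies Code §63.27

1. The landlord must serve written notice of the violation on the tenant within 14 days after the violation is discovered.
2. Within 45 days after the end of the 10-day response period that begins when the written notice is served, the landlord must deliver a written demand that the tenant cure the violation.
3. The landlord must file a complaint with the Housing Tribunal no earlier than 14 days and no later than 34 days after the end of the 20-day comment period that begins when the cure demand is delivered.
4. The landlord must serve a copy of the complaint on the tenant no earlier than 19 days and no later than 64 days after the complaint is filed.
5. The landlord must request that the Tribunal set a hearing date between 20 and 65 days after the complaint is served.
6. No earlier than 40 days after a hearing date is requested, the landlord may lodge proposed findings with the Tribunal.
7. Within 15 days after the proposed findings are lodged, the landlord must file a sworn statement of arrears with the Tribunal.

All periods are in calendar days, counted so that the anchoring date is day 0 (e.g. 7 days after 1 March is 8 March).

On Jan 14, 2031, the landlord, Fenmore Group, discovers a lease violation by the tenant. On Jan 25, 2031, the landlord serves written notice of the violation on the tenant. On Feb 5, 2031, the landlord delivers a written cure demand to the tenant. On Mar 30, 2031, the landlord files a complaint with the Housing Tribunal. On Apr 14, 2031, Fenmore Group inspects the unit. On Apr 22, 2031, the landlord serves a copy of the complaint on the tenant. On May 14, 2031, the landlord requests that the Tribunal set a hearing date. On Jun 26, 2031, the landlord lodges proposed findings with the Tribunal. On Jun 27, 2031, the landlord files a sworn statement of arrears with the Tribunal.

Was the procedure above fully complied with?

Step 1 — counting 14 days from Jan 14, 2031 (when the violation is discovered) gives a deadline of Jan 28, 2031; completed Jan 25, 2031, before the deadline.
Step 2 — counting 45 days from Feb 4, 2031 (end of the 10-day response period, which began when the written notice is served on Jan 25, 2031) gives a deadline of Mar 21, 2031; done Feb 5, 2031 — timely.
Step 3 — 14 and 34 days from Feb 25, 2031 (end of the 20-day comment period, which began when the cure demand is delivered on Feb 5, 2031) are Mar 11, 2031 and Mar 31, 2031 respectively; done Mar 30, 2031 — within the window.
Step 4 — 19 and 64 days from Mar 30, 2031 (when the complaint is filed) are Apr 18, 2031 and Jun 2, 2031 respectively; done Apr 22, 2031, which is between those dates.
Step 5 — 20 and 65 days from Apr 22, 2031 (when the complaint is served) are May 12, 2031 and Jun 26, 2031 respectively; May 14, 2031 falls inside that range.
Step 6 — must wait 40 days from May 14, 2031 (when a hearing date is requested), so not before Jun 23, 2031; Jun 26, 2031 is on or after that date.
Step 7 — counting 15 days from Jun 26, 2031 (when the proposed findings are lodged) gives a deadline of Jul 11, 2031; Jun 27, 2031 is within that limit.

Yes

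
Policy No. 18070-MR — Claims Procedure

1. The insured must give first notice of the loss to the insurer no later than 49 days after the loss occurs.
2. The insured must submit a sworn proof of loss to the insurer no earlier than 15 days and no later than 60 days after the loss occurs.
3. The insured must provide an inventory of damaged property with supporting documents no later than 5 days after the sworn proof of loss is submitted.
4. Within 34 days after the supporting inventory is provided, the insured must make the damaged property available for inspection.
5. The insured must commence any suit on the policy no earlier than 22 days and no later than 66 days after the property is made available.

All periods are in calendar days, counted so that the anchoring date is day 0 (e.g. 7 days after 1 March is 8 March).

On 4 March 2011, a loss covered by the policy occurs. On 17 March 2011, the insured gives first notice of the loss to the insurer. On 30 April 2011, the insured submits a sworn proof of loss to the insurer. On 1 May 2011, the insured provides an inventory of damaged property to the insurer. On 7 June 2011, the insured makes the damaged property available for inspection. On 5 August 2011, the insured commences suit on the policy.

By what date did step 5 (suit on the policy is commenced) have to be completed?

Step 5 runs from 7 June 2011, when the property is made available. The window is 22–66 days after 7 June 2011; it closes on 12 August 2011.

12 August 2011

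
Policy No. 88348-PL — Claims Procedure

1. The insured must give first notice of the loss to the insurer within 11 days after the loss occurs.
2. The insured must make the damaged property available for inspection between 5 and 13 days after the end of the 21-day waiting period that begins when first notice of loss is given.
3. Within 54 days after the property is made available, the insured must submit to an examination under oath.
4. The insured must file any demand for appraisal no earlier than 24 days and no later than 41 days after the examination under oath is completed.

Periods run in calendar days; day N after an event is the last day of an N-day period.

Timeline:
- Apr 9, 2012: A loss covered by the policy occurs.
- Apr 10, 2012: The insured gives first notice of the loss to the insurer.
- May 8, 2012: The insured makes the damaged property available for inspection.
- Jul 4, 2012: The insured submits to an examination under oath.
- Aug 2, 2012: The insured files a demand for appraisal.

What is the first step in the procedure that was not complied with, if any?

Step 1: 11 days after Apr 9, 2012 (when the loss occurs) is Apr 20, 2012; completed Apr 10, 2012, before the deadline.
Step 2: the window is 5–13 days after May 1, 2012 (end of the 21-day waiting period, which began when first notice of loss is given on Apr 10, 2012), so May 6, 2012 through May 14, 2012; done May 8, 2012, which is between those dates.
Step 3: 54 days after May 8, 2012 (when the property is made available) is Jul 1, 2012; Jul 4, 2012 misses that deadline by 3 days.

Step 3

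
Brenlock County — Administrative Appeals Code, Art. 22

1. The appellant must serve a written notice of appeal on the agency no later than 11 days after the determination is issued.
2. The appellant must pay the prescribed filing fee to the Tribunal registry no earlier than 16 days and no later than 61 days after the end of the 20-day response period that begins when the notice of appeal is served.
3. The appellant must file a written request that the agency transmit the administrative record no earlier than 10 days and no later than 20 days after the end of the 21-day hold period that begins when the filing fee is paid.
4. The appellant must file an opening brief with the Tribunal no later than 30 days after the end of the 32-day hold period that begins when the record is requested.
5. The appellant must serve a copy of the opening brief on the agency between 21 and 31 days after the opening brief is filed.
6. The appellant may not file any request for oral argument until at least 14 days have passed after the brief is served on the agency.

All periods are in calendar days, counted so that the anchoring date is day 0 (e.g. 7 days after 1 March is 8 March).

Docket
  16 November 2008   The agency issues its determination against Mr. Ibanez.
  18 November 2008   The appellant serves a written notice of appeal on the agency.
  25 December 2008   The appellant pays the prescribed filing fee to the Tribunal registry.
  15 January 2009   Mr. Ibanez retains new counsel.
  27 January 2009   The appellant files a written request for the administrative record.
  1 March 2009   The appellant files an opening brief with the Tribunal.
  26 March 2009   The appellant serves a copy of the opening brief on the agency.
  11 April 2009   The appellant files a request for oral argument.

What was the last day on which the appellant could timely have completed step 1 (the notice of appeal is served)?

Step 1 runs from 16 November 2008, when the determination is issued. 11 days after 16 November 2008 is 27 November 2008.

27 November 2008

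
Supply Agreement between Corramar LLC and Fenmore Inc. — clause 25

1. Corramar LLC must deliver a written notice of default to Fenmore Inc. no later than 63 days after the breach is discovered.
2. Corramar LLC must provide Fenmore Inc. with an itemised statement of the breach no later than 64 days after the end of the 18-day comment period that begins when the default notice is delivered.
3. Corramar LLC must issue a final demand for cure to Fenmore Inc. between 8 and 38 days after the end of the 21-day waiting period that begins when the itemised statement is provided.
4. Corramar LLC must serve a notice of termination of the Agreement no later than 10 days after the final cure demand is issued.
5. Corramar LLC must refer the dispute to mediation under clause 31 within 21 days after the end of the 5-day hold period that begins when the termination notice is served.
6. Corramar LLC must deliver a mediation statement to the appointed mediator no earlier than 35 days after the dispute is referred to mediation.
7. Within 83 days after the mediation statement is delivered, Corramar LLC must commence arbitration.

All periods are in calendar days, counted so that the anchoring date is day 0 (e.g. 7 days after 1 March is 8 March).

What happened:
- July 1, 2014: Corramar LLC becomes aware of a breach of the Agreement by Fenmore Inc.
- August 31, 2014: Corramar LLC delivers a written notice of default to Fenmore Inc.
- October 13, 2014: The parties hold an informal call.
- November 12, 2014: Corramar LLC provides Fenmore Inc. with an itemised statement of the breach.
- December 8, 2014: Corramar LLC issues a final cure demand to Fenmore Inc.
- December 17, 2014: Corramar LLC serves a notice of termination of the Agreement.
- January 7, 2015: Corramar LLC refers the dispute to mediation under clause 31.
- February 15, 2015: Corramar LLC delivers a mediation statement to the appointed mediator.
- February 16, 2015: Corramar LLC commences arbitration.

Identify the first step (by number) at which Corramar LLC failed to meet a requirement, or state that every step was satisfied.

Step 1 — counting 63 days from July 1, 2014 (when the breach is discovered) gives a deadline of September 2, 2014; done August 31, 2014 — timely.
Step 2 — counting 64 days from September 18, 2014 (end of the 18-day comment period, which began when the default notice is delivered on August 31, 2014) gives a deadline of November 21, 2014; done November 12, 2014 — timely.
Step 3 — 8 and 38 days from December 3, 2014 (end of the 21-day waiting period, which began when the itemised statement is provided on November 12, 2014) are December 11, 2014 and January 10, 2015 respectively; December 8, 2014 is 3 days too early.
Later steps need not be reached.

Step 3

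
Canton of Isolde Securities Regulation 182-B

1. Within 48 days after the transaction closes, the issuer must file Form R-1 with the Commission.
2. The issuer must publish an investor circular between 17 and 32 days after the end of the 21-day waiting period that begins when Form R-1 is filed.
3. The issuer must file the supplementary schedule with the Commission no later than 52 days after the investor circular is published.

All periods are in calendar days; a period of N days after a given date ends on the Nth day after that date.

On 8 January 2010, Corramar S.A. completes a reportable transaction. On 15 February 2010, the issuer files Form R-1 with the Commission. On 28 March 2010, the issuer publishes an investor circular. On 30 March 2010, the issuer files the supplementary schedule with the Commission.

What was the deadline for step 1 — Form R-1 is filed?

25 February 2010

Step 1 runs from 8 January 2010, when the transaction closes. 48 days after 8 January 2010 is 25 February 2010.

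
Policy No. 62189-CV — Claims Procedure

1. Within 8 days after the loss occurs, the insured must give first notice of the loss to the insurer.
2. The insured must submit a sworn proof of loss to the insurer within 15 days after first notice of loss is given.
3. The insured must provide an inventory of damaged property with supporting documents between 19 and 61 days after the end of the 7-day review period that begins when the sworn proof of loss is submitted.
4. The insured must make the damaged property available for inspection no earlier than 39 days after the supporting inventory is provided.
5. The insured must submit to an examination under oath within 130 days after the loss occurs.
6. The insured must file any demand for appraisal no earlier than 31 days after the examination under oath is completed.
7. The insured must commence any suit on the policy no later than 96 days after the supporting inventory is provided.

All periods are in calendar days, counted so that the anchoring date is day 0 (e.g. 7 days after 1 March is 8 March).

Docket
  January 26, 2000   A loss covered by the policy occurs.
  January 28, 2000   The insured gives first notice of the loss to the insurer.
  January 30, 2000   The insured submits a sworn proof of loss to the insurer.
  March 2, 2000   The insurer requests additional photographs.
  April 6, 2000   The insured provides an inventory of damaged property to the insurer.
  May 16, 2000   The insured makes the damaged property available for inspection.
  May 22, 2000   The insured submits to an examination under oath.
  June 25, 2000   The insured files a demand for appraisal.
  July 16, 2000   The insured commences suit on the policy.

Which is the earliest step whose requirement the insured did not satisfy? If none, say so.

Step 1: 8 days after January 26, 2000 (when the loss occurs) is February 3, 2000; completed January 28, 2000, before the deadline.
Step 2: 15 days after January 28, 2000 (when first notice of loss is given) is February 12, 2000; done January 30, 2000 — timely.
Step 3: the window is 19–61 days after February 6, 2000 (end of the 7-day review period, which began when the sworn proof of loss is submitted on January 30, 2000), so February 25, 2000 through April 7, 2000; done April 6, 2000, which is between those dates.
Step 4: the earliest permitted date is 39 days after April 6, 2000 (when the supporting inventory is provided), i.e. May 15, 2000; done May 16, 2000 — permitted.
Step 5: 130 days after January 26, 2000 (when the loss occurs) is June 4, 2000; completed May 22, 2000, before the deadline.
Step 6: the earliest permitted date is 31 days after May 22, 2000 (when the examination under oath is completed), i.e. June 22, 2000; June 25, 2000 is on or after that date.
Step 7: 96 days after April 6, 2000 (when the supporting inventory is provided) is July 11, 2000; done July 16, 2000 — 5 days late.
The procedure was therefore not followed at step 7.

Step 7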